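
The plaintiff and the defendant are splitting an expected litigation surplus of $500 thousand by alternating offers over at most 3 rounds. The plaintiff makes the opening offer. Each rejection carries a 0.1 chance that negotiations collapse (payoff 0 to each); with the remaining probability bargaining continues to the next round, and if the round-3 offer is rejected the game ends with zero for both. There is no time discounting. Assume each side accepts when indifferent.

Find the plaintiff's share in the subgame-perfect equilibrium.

Round 3 (the plaintiff proposes): the defendant will accept anything ≥ 0, so the plaintiff offers 0 and keeps 500.
Round 2 (the defendant proposes): rejecting gives the plaintiff an expected 0.9 × 500 = 450. The defendant offers 450 and keeps 500 − 450 = 50.
Round 1 (the plaintiff proposes): rejecting gives the defendant an expected 0.9 × 50 = 45, so the plaintiff offers 45, keeping 455.

455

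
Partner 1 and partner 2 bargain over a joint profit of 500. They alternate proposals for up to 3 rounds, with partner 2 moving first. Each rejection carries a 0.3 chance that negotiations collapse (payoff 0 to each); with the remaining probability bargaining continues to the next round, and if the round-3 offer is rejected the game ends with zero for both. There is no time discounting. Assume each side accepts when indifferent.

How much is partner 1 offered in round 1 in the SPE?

By backward induction:
Round 3 (partner 2 proposes): rejection yields 0 for partner 1; partner 2 offers 0 and keeps 500.
Round 2 (partner 1 proposes): rejecting gives partner 2 an expected 0.7 × 500 = 350. Partner 1 offers 350 and keeps 500 − 350 = 150.
Round 1 (partner 2 proposes): rejecting gives partner 1 an expected 0.7 × 150 = 105; partner 2 offers that and keeps 395.

105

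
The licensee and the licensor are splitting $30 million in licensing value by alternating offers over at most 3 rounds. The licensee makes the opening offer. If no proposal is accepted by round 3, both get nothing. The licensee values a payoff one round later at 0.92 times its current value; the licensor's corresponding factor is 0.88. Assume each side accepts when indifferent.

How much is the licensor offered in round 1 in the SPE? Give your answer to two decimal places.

By backward induction:
Round 3 (the licensee proposes): the licensor will accept anything ≥ 0, so the licensee offers 0 and keeps 30.
Round 2 (the licensor proposes): the licensee can get 30 next round, worth 0.92 × 30 = 27.6 now. The licensor offers 27.6 and keeps 30 − 27.6 = 2.4.
Round 1 (the licensee proposes): the licensor can get 2.4 next round, worth 0.88 × 2.4 = 2.112 now, so the licensee offers 2.112, keeping 27.888.

2.11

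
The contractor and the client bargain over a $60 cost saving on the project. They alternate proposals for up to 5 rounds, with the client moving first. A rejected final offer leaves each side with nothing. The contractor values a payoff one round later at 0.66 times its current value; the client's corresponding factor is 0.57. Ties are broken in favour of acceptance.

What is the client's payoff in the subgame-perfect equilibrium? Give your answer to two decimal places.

Round 5 (the client proposes): the contractor will accept anything ≥ 0, so the client offers 0 and keeps 60.
Round 4 (the contractor proposes): the client can get 60 next round, worth 0.57 × 60 = 34.2 now. The contractor offers 34.2 and keeps 60 − 34.2 = 25.8.
Round 3 (the client proposes): the contractor can get 25.8 next round, worth 0.66 × 25.8 = 17.028 now; the client offers that and keeps 42.972.
Round 2 (the contractor proposes): the client can get 42.972 next round, worth 0.57 × 42.972 = 24.49404 now; the contractor offers that and keeps 35.50596.
Round 1 (the client proposes): the contractor can get 35.50596 next round, worth 0.66 × 35.50596 = 23.4339336 now, so the client offers 23.4339336, keeping 36.5660664.

36.57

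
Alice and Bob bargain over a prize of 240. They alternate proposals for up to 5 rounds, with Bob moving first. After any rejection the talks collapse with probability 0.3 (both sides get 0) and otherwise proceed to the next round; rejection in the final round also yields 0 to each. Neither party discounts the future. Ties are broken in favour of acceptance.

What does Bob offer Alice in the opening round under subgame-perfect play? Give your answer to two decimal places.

75.10

Round 5 (Bob proposes): rejection yields 0 for Alice; Bob offers 0 and keeps 240.
Round 4 (Alice proposes): rejecting gives Bob an expected 0.7 × 240 = 168. Alice offers 168 and keeps 240 − 168 = 72.
Round 3 (Bob proposes): rejecting gives Alice an expected 0.7 × 72 = 50.4, so Bob offers 50.4, keeping 189.6.
Round 2 (Alice proposes): rejecting gives Bob an expected 0.7 × 189.6 = 132.72. Alice offers 132.72 and keeps 240 − 132.72 = 107.28.
Round 1 (Bob proposes): rejecting gives Alice an expected 0.7 × 107.28 = 75.096, so Bob offers 75.096, keeping 164.904.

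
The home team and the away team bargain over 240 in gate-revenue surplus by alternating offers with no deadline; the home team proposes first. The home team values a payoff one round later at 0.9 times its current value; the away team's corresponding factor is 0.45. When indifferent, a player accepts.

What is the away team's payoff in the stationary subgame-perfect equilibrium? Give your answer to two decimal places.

Let x be the home team's share when the home team proposes and y be the away team's share when the away team proposes.
The away team accepts iff offered ≥ 0.45·y, so x = 240 − 0.45y. Symmetrically y = 240 − 0.9x.
Substituting: x = 240 − 0.45(240 − 0.9x), giving x(1 − 0.9·0.45) = 240(1 − 0.45).
So x = 240 × 0.55 / 0.595 ≈ 221.8487, and the away team receives 240 − x ≈ 18.1513.

18.15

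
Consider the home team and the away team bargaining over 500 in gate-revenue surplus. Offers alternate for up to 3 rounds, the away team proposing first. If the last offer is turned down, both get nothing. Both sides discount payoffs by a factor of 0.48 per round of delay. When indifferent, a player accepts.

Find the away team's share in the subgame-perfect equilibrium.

Round 3 (the away team proposes): the home team will accept anything ≥ 0, so the away team offers 0 and keeps 500.
Round 2 (the home team proposes): the away team can get 500 next round, worth 0.48 × 500 = 240 now. The home team offers 240 and keeps 500 − 240 = 260.
Round 1 (the away team proposes): the home team can get 260 next round, worth 0.48 × 260 = 124.8 now. The away team offers 124.8 and keeps 500 − 124.8 = 375.2.

375.2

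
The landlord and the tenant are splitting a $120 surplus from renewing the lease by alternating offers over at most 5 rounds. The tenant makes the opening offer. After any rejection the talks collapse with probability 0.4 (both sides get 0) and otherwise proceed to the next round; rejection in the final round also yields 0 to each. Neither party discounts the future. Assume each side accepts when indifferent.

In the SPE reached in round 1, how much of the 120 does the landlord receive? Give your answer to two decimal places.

By backward induction:
Round 5 (the tenant proposes): the landlord will accept anything ≥ 0, so the tenant offers 0 and keeps 120.
Round 4 (the landlord proposes): rejecting gives the tenant an expected 0.6 × 120 = 72. The landlord offers 72 and keeps 120 − 72 = 48.
Round 3 (the tenant proposes): rejecting gives the landlord an expected 0.6 × 48 = 28.8; the tenant offers that and keeps 91.2.
Round 2 (the landlord proposes): rejecting gives the tenant an expected 0.6 × 91.2 = 54.72; the landlord offers that and keeps 65.28.
Round 1 (the tenant proposes): rejecting gives the landlord an expected 0.6 × 65.28 = 39.168, so the tenant offers 39.168, keeping 80.832.

39.17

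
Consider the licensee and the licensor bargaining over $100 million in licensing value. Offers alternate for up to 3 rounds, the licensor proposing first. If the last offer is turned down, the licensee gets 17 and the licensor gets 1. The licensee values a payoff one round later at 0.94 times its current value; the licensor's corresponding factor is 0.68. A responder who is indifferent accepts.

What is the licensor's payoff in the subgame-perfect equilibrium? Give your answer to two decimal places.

Round 3 (the licensor proposes): the licensee gets 17 if talks fail, so the licensor offers 17 and keeps 83.
Round 2 (the licensee proposes): the licensor can get 83 next round, worth 0.68 × 83 = 56.44 now. The licensee offers 56.44 and keeps 100 − 56.44 = 43.56.
Round 1 (the licensor proposes): the licensee can get 43.56 next round, worth 0.94 × 43.56 = 40.9464 now, so the licensor offers 40.9464, keeping 59.0536.

59.05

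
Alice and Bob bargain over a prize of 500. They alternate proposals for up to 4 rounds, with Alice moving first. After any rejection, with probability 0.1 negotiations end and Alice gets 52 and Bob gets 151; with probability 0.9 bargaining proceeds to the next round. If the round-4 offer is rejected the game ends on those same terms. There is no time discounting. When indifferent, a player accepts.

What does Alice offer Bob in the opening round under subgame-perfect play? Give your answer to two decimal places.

Round 4 (Bob proposes): Alice gets 52 if talks fail, so Bob offers 52 and keeps 448.
Round 3 (Alice proposes): rejecting gives Bob an expected 0.9 × 448 + 0.1 × 151 = 418.3. Alice offers 418.3 and keeps 500 − 418.3 = 81.7.
Round 2 (Bob proposes): rejecting gives Alice an expected 0.9 × 81.7 + 0.1 × 52 = 78.73, so Bob offers 78.73, keeping 421.27.
Round 1 (Alice proposes): rejecting gives Bob an expected 0.9 × 421.27 + 0.1 × 151 = 394.243; Alice offers that and keeps 105.757.

394.24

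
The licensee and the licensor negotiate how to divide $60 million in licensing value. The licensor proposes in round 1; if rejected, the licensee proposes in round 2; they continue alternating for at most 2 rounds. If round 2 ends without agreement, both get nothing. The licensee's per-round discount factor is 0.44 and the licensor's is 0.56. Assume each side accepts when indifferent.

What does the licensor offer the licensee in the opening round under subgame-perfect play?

Round 2 (the licensee proposes): the licensor will accept anything ≥ 0, so the licensee offers 0 and keeps 60.
Round 1 (the licensor proposes): the licensee can get 60 next round, worth 0.44 × 60 = 26.4 now. The licensor offers 26.4 and keeps 60 − 26.4 = 33.6.

26.4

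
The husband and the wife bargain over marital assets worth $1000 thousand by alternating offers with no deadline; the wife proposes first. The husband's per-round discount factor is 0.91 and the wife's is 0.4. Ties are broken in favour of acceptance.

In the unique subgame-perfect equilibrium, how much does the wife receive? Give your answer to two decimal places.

Let x be the wife's share when the wife proposes and y be the husband's share when the husband proposes.
The husband accepts iff offered ≥ 0.91·y, so x = 1000 − 0.91y. Symmetrically y = 1000 − 0.4x.
Substituting: x = 1000 − 0.91(1000 − 0.4x), giving x(1 − 0.4·0.91) = 1000(1 − 0.91).
So x = 1000 × 0.09 / 0.636 ≈ 141.5094, and the husband receives 1000 − x ≈ 858.4906.

141.51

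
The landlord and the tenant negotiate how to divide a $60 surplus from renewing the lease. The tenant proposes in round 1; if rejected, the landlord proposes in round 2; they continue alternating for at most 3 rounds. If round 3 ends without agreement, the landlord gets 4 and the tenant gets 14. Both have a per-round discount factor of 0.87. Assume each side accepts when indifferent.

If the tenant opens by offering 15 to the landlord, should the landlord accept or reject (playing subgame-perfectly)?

Accept

Round 3 (the tenant proposes): the landlord gets 4 if talks fail, so the tenant offers 4 and keeps 56.
Round 2 (the landlord proposes): the tenant can get 56 next round, worth 0.87 × 56 = 48.72 now. The landlord offers 48.72 and keeps 60 − 48.72 = 11.28.
So by rejecting in round 1, the landlord gets 11.28 next round, worth 0.87 × 11.28 = 9.8136 now.
Offer 15 ≥ 9.8136, so the landlord accepts.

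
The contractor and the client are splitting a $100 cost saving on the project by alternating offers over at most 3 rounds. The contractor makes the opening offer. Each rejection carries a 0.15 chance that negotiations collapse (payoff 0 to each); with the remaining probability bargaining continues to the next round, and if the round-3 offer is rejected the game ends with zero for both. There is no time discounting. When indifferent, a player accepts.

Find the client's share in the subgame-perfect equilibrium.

12.75

Round 3 (the contractor proposes): the client will accept anything ≥ 0, so the contractor offers 0 and keeps 100.
Round 2 (the client proposes): rejecting gives the contractor an expected 0.85 × 100 = 85. The client offers 85 and keeps 100 − 85 = 15.
Round 1 (the contractor proposes): rejecting gives the client an expected 0.85 × 15 = 12.75. The contractor offers 12.75 and keeps 100 − 12.75 = 87.25.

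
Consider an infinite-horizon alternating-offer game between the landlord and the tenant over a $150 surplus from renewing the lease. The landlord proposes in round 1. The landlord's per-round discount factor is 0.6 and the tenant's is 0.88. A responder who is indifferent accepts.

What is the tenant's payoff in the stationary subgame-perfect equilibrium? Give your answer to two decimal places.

In a stationary SPE each proposer offers the other exactly their discounted continuation value.
If the landlord keeps x when proposing and the tenant keeps y when proposing, then x = 150 − 0.88y and y = 150 − 0.6x.
Solving: x = 150(1 − 0.88) / (1 − 0.6·0.88) = 18 / 0.472 ≈ 38.1356.
The tenant gets 150 − 38.1356 ≈ 111.8644.

111.86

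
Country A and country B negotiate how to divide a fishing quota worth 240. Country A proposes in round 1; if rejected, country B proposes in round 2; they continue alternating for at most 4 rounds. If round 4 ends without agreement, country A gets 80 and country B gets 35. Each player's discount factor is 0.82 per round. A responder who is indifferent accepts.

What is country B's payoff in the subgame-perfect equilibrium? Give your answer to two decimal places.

By backward induction:
Round 4 (country B proposes): country A gets 80 if talks fail, so country B offers 80 and keeps 160.
Round 3 (country A proposes): country B can get 160 next round, worth 0.82 × 160 = 131.2 now, so country A offers 131.2, keeping 108.8.
Round 2 (country B proposes): country A can get 108.8 next round, worth 0.82 × 108.8 = 89.216 now. Country B offers 89.216 and keeps 240 − 89.216 = 150.784.
Round 1 (country A proposes): country B can get 150.784 next round, worth 0.82 × 150.784 = 123.64288 now. Country A offers 123.64288 and keeps 240 − 123.64288 = 116.35712.

123.64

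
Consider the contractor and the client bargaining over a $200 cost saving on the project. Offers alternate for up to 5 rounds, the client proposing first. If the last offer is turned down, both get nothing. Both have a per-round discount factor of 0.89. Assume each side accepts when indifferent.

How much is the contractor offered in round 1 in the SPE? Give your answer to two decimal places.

By backward induction:
Round 5 (the client proposes): the contractor will accept anything ≥ 0, so the client offers 0 and keeps 200.
Round 4 (the contractor proposes): the client can get 200 next round, worth 0.89 × 200 = 178 now, so the contractor offers 178, keeping 22.
Round 3 (the client proposes): the contractor can get 22 next round, worth 0.89 × 22 = 19.58 now; the client offers that and keeps 180.42.
Round 2 (the contractor proposes): the client can get 180.42 next round, worth 0.89 × 180.42 = 160.5738 now; the contractor offers that and keeps 39.4262.
Round 1 (the client proposes): the contractor can get 39.4262 next round, worth 0.89 × 39.4262 = 35.089318 now; the client offers that and keeps 164.910682.

35.09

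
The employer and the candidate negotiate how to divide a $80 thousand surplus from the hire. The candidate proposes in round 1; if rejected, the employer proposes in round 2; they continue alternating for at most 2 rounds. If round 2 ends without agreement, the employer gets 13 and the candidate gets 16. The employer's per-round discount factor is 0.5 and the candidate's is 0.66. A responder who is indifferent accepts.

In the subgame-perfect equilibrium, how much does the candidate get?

48

Round 2 (the employer proposes): the candidate gets 16 if talks fail, so the employer offers 16 and keeps 64.
Round 1 (the candidate proposes): the employer can get 64 next round, worth 0.5 × 64 = 32 now; the candidate offers that and keeps 48.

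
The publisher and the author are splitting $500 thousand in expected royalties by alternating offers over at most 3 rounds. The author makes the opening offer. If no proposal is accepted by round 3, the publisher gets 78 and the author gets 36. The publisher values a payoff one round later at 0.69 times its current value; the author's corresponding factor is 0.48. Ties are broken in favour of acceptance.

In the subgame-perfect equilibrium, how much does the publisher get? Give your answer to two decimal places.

205.23

Round 3 (the author proposes): the publisher gets 78 if talks fail, so the author offers 78 and keeps 422.
Round 2 (the publisher proposes): the author can get 422 next round, worth 0.48 × 422 = 202.56 now; the publisher offers that and keeps 297.44.
Round 1 (the author proposes): the publisher can get 297.44 next round, worth 0.69 × 297.44 = 205.2336 now; the author offers that and keeps 294.7664.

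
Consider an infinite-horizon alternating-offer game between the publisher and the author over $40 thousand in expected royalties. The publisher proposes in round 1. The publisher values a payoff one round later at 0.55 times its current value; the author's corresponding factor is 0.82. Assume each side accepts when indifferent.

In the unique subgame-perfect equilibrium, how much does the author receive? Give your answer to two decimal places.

26.89

When the publisher proposes, the author accepts any offer worth at least 0.82 times what the author would get by proposing next round; and vice versa.
This gives x = 40 − 0.82y and y = 40 − 0.55x, where x and y are each side's share when it proposes.
Hence (1 − 0.82·0.55)x = 40(1 − 0.82), i.e. 0.549·x = 7.2.
x ≈ 13.1148; the author's share is 40 − x ≈ 26.8852.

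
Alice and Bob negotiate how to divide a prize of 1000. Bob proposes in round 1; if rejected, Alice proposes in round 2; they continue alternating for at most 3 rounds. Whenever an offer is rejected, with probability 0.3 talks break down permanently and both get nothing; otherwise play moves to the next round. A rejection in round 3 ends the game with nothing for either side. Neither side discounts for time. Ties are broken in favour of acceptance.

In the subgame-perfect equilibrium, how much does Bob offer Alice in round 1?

By backward induction:
Round 3 (Bob proposes): Alice will accept anything ≥ 0, so Bob offers 0 and keeps 1000.
Round 2 (Alice proposes): rejecting gives Bob an expected 0.7 × 1000 = 700, so Alice offers 700, keeping 300.
Round 1 (Bob proposes): rejecting gives Alice an expected 0.7 × 300 = 210; Bob offers that and keeps 790.

210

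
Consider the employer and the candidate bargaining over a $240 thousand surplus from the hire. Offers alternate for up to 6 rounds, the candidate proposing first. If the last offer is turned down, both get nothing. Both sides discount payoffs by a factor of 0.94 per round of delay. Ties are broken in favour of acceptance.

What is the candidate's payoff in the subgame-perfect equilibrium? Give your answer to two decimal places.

Round 6 (the employer proposes): rejection yields 0 for the candidate; the employer offers 0 and keeps 240.
Round 5 (the candidate proposes): the employer can get 240 next round, worth 0.94 × 240 = 225.6 now. The candidate offers 225.6 and keeps 240 − 225.6 = 14.4.
Round 4 (the employer proposes): the candidate can get 14.4 next round, worth 0.94 × 14.4 = 13.536 now. The employer offers 13.536 and keeps 240 − 13.536 = 226.464.
Round 3 (the candidate proposes): the employer can get 226.464 next round, worth 0.94 × 226.464 = 212.87616 now; the candidate offers that and keeps 27.12384.
Round 2 (the employer proposes): the candidate can get 27.12384 next round, worth 0.94 × 27.12384 = 25.4964096 now; the employer offers that and keeps 214.5035904.
Round 1 (the candidate proposes): the employer can get 214.5035904 next round, worth 0.94 × 214.5035904 = 201.633374976 now, so the candidate offers 201.633374976, keeping 38.366625024.

38.37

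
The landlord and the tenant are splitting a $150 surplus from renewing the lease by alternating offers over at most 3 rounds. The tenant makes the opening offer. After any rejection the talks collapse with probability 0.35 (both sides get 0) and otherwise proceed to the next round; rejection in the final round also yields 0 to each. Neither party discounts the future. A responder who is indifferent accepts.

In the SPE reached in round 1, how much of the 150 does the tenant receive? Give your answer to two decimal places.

115.88

Round 3 (the tenant proposes): the landlord will accept anything ≥ 0, so the tenant offers 0 and keeps 150.
Round 2 (the landlord proposes): rejecting gives the tenant an expected 0.65 × 150 = 97.5, so the landlord offers 97.5, keeping 52.5.
Round 1 (the tenant proposes): rejecting gives the landlord an expected 0.65 × 52.5 = 34.125; the tenant offers that and keeps 115.875.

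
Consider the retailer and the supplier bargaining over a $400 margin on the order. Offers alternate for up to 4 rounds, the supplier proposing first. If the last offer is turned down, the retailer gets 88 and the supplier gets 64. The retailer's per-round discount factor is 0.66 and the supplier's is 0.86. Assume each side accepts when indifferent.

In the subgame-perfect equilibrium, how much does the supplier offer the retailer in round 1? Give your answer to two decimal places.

162.83

Round 4 (the retailer proposes): the supplier gets 64 if talks fail, so the retailer offers 64 and keeps 336.
Round 3 (the supplier proposes): the retailer can get 336 next round, worth 0.66 × 336 = 221.76 now, so the supplier offers 221.76, keeping 178.24.
Round 2 (the retailer proposes): the supplier can get 178.24 next round, worth 0.86 × 178.24 = 153.2864 now. The retailer offers 153.2864 and keeps 400 − 153.2864 = 246.7136.
Round 1 (the supplier proposes): the retailer can get 246.7136 next round, worth 0.66 × 246.7136 = 162.830976 now. The supplier offers 162.830976 and keeps 400 − 162.830976 = 237.169024.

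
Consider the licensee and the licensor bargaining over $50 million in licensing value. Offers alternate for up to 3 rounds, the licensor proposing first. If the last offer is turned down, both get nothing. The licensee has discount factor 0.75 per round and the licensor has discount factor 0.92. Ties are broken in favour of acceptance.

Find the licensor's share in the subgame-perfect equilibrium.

47

By backward induction:
Round 3 (the licensor proposes): the licensee will accept anything ≥ 0, so the licensor offers 0 and keeps 50.
Round 2 (the licensee proposes): the licensor can get 50 next round, worth 0.92 × 50 = 46 now, so the licensee offers 46, keeping 4.
Round 1 (the licensor proposes): the licensee can get 4 next round, worth 0.75 × 4 = 3 now; the licensor offers that and keeps 47.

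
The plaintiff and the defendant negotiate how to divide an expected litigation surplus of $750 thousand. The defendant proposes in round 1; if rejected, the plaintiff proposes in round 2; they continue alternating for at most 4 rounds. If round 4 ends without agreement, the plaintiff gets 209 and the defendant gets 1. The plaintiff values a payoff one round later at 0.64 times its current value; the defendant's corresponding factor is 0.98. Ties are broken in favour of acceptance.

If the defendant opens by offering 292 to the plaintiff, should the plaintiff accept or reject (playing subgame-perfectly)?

Work out the plaintiff's continuation value if the offer is rejected.
Round 4 (the plaintiff proposes): the defendant gets 1 if talks fail, so the plaintiff offers 1 and keeps 749.
Round 3 (the defendant proposes): the plaintiff can get 749 next round, worth 0.64 × 749 = 479.36 now, so the defendant offers 479.36, keeping 270.64.
Round 2 (the plaintiff proposes): the defendant can get 270.64 next round, worth 0.98 × 270.64 = 265.2272 now; the plaintiff offers that and keeps 484.7728.
So by rejecting in round 1, the plaintiff gets 484.7728 next round, worth 0.64 × 484.7728 = 310.254592 now.
Offer 292 < 310.254592, so the plaintiff rejects.

Reject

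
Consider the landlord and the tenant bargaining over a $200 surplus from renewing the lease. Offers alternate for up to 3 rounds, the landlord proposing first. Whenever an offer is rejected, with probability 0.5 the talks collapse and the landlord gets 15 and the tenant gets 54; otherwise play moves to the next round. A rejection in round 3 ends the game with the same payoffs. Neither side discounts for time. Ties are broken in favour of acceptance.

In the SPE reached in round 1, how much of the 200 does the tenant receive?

86.75

By backward induction:
Round 3 (the landlord proposes): the tenant gets 54 if talks fail, so the landlord offers 54 and keeps 146.
Round 2 (the tenant proposes): rejecting gives the landlord an expected 0.5 × 146 + 0.5 × 15 = 80.5, so the tenant offers 80.5, keeping 119.5.
Round 1 (the landlord proposes): rejecting gives the tenant an expected 0.5 × 119.5 + 0.5 × 54 = 86.75. The landlord offers 86.75 and keeps 200 − 86.75 = 113.25.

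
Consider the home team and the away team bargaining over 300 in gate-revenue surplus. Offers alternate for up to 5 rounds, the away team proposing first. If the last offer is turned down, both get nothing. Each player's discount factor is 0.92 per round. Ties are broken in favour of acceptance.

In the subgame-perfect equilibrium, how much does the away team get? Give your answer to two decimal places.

259.23

Round 5 (the away team proposes): the home team will accept anything ≥ 0, so the away team offers 0 and keeps 300.
Round 4 (the home team proposes): the away team can get 300 next round, worth 0.92 × 300 = 276 now; the home team offers that and keeps 24.
Round 3 (the away team proposes): the home team can get 24 next round, worth 0.92 × 24 = 22.08 now. The away team offers 22.08 and keeps 300 − 22.08 = 277.92.
Round 2 (the home team proposes): the away team can get 277.92 next round, worth 0.92 × 277.92 = 255.6864 now. The home team offers 255.6864 and keeps 300 − 255.6864 = 44.3136.
Round 1 (the away team proposes): the home team can get 44.3136 next round, worth 0.92 × 44.3136 = 40.768512 now; the away team offers that and keeps 259.231488.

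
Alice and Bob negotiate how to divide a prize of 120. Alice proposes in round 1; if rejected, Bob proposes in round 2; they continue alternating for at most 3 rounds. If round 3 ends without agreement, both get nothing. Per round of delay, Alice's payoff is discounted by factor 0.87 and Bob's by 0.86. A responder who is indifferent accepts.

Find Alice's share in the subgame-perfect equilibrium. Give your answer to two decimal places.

Solve by backward induction from round 3.
Round 3 (Alice proposes): Bob will accept anything ≥ 0, so Alice offers 0 and keeps 120.
Round 2 (Bob proposes): Alice can get 120 next round, worth 0.87 × 120 = 104.4 now. Bob offers 104.4 and keeps 120 − 104.4 = 15.6.
Round 1 (Alice proposes): Bob can get 15.6 next round, worth 0.86 × 15.6 = 13.416 now. Alice offers 13.416 and keeps 120 − 13.416 = 106.584.

106.58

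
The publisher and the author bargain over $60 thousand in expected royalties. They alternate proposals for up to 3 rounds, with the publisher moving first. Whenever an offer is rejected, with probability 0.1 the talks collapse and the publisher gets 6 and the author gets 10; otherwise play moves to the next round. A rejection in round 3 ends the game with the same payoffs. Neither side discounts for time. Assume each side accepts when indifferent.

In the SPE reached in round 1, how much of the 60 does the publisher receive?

Round 3 (the publisher proposes): the author gets 10 if talks fail, so the publisher offers 10 and keeps 50.
Round 2 (the author proposes): rejecting gives the publisher an expected 0.9 × 50 + 0.1 × 6 = 45.6; the author offers that and keeps 14.4.
Round 1 (the publisher proposes): rejecting gives the author an expected 0.9 × 14.4 + 0.1 × 10 = 13.96, so the publisher offers 13.96, keeping 46.04.

46.04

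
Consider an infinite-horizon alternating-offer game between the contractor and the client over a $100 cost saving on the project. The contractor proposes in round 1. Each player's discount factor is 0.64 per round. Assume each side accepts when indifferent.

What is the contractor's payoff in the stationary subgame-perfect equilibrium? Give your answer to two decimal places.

Let x be the contractor's share when the contractor proposes and y be the client's share when the client proposes.
The client accepts iff offered ≥ 0.64·y, so x = 100 − 0.64y. Symmetrically y = 100 − 0.64x.
Substituting: x = 100 − 0.64(100 − 0.64x), giving x(1 − 0.64·0.64) = 100(1 − 0.64).
So x = 100 × 0.36 / 0.5904 ≈ 60.9756, and the client receives 100 − x ≈ 39.0244.

60.98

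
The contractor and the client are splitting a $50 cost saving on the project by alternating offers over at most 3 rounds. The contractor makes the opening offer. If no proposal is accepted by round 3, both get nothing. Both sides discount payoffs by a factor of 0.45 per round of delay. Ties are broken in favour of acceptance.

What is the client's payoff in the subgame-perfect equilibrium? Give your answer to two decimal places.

12.38

Round 3 (the contractor proposes): rejection yields 0 for the client; the contractor offers 0 and keeps 50.
Round 2 (the client proposes): the contractor can get 50 next round, worth 0.45 × 50 = 22.5 now; the client offers that and keeps 27.5.
Round 1 (the contractor proposes): the client can get 27.5 next round, worth 0.45 × 27.5 = 12.375 now; the contractor offers that and keeps 37.625.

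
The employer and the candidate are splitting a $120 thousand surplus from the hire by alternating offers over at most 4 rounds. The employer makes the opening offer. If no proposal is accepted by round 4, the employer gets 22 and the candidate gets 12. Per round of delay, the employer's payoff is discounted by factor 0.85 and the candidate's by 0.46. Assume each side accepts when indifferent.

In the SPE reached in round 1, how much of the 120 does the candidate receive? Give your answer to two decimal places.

25.91

Round 4 (the candidate proposes): the employer gets 22 if talks fail, so the candidate offers 22 and keeps 98.
Round 3 (the employer proposes): the candidate can get 98 next round, worth 0.46 × 98 = 45.08 now. The employer offers 45.08 and keeps 120 − 45.08 = 74.92.
Round 2 (the candidate proposes): the employer can get 74.92 next round, worth 0.85 × 74.92 = 63.682 now, so the candidate offers 63.682, keeping 56.318.
Round 1 (the employer proposes): the candidate can get 56.318 next round, worth 0.46 × 56.318 = 25.90628 now, so the employer offers 25.90628, keeping 94.09372.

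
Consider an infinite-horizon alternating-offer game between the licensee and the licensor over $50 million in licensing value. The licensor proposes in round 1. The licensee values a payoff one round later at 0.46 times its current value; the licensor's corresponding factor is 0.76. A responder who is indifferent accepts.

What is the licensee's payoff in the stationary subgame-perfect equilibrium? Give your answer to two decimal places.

8.49

Let x be the licensor's share when the licensor proposes and y be the licensee's share when the licensee proposes.
The licensee accepts iff offered ≥ 0.46·y, so x = 50 − 0.46y. Symmetrically y = 50 − 0.76x.
Substituting: x = 50 − 0.46(50 − 0.76x), giving x(1 − 0.76·0.46) = 50(1 − 0.46).
So x = 50 × 0.54 / 0.6504 ≈ 41.5129, and the licensee receives 50 − x ≈ 8.4871.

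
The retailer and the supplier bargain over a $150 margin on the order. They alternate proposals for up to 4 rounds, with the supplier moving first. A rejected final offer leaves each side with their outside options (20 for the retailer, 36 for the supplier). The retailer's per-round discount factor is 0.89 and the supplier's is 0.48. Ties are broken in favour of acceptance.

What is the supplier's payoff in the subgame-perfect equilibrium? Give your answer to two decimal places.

37.24

Round 4 (the retailer proposes): the supplier gets 36 if talks fail, so the retailer offers 36 and keeps 114.
Round 3 (the supplier proposes): the retailer can get 114 next round, worth 0.89 × 114 = 101.46 now; the supplier offers that and keeps 48.54.
Round 2 (the retailer proposes): the supplier can get 48.54 next round, worth 0.48 × 48.54 = 23.2992 now; the retailer offers that and keeps 126.7008.
Round 1 (the supplier proposes): the retailer can get 126.7008 next round, worth 0.89 × 126.7008 = 112.763712 now, so the supplier offers 112.763712, keeping 37.236288.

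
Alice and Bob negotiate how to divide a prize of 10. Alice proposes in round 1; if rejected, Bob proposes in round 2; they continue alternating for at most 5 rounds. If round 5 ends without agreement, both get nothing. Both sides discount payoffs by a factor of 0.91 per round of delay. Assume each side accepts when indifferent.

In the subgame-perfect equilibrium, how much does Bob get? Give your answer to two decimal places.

1.50

Round 5 (Alice proposes): rejection yields 0 for Bob; Alice offers 0 and keeps 10.
Round 4 (Bob proposes): Alice can get 10 next round, worth 0.91 × 10 = 9.1 now; Bob offers that and keeps 0.9.
Round 3 (Alice proposes): Bob can get 0.9 next round, worth 0.91 × 0.9 = 0.819 now; Alice offers that and keeps 9.181.
Round 2 (Bob proposes): Alice can get 9.181 next round, worth 0.91 × 9.181 = 8.35471 now; Bob offers that and keeps 1.64529.
Round 1 (Alice proposes): Bob can get 1.64529 next round, worth 0.91 × 1.64529 = 1.4972139 now; Alice offers that and keeps 8.5027861.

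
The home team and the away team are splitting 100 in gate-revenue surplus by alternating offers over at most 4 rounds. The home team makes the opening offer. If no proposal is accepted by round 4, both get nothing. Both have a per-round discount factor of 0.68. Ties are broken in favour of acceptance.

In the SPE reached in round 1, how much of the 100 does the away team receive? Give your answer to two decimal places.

Round 4 (the away team proposes): rejection yields 0 for the home team; the away team offers 0 and keeps 100.
Round 3 (the home team proposes): the away team can get 100 next round, worth 0.68 × 100 = 68 now; the home team offers that and keeps 32.
Round 2 (the away team proposes): the home team can get 32 next round, worth 0.68 × 32 = 21.76 now. The away team offers 21.76 and keeps 100 − 21.76 = 78.24.
Round 1 (the home team proposes): the away team can get 78.24 next round, worth 0.68 × 78.24 = 53.2032 now. The home team offers 53.2032 and keeps 100 − 53.2032 = 46.7968.

53.20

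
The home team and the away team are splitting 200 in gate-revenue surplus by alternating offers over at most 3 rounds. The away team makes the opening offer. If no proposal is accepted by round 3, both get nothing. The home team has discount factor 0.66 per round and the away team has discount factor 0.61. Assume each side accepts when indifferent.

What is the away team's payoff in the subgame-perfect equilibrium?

Round 3 (the away team proposes): the home team will accept anything ≥ 0, so the away team offers 0 and keeps 200.
Round 2 (the home team proposes): the away team can get 200 next round, worth 0.61 × 200 = 122 now, so the home team offers 122, keeping 78.
Round 1 (the away team proposes): the home team can get 78 next round, worth 0.66 × 78 = 51.48 now. The away team offers 51.48 and keeps 200 − 51.48 = 148.52.

148.52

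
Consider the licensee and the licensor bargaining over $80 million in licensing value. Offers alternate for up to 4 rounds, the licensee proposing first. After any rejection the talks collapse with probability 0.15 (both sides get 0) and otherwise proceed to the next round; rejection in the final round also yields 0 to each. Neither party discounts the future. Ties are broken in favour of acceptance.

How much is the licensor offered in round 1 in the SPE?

59.33

Round 4 (the licensor proposes): rejection yields 0 for the licensee; the licensor offers 0 and keeps 80.
Round 3 (the licensee proposes): rejecting gives the licensor an expected 0.85 × 80 = 68; the licensee offers that and keeps 12.
Round 2 (the licensor proposes): rejecting gives the licensee an expected 0.85 × 12 = 10.2, so the licensor offers 10.2, keeping 69.8.
Round 1 (the licensee proposes): rejecting gives the licensor an expected 0.85 × 69.8 = 59.33. The licensee offers 59.33 and keeps 80 − 59.33 = 20.67.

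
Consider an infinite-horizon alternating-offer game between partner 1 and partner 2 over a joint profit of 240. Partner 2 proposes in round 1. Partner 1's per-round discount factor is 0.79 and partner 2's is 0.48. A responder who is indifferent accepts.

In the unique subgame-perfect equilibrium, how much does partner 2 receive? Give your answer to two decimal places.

81.19

When partner 2 proposes, partner 1 accepts any offer worth at least 0.79 times what partner 1 would get by proposing next round; and vice versa.
This gives x = 240 − 0.79y and y = 240 − 0.48x, where x and y are each side's share when it proposes.
Hence (1 − 0.79·0.48)x = 240(1 − 0.79), i.e. 0.6208·x = 50.4.
x ≈ 81.1856; partner 1's share is 240 − x ≈ 158.8144.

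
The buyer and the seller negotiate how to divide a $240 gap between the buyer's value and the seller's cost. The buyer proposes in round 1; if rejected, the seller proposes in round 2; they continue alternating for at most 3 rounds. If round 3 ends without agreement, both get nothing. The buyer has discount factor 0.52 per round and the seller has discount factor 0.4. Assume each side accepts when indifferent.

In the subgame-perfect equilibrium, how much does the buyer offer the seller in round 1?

46.08

By backward induction:
Round 3 (the buyer proposes): rejection yields 0 for the seller; the buyer offers 0 and keeps 240.
Round 2 (the seller proposes): the buyer can get 240 next round, worth 0.52 × 240 = 124.8 now, so the seller offers 124.8, keeping 115.2.
Round 1 (the buyer proposes): the seller can get 115.2 next round, worth 0.4 × 115.2 = 46.08 now, so the buyer offers 46.08, keeping 193.92.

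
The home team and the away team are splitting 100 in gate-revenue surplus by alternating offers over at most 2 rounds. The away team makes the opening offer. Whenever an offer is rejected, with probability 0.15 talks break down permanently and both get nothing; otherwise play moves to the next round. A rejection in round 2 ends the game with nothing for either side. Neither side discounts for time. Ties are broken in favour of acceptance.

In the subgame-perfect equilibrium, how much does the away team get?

15

By backward induction:
Round 2 (the home team proposes): rejection yields 0 for the away team; the home team offers 0 and keeps 100.
Round 1 (the away team proposes): rejecting gives the home team an expected 0.85 × 100 = 85. The away team offers 85 and keeps 100 − 85 = 15.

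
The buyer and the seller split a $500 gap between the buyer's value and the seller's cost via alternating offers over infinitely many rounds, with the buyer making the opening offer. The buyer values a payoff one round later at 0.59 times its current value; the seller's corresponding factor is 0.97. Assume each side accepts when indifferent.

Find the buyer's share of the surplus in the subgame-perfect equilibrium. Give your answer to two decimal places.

35.07

Let x be the buyer's share when the buyer proposes and y be the seller's share when the seller proposes.
The seller accepts iff offered ≥ 0.97·y, so x = 500 − 0.97y. Symmetrically y = 500 − 0.59x.
Substituting: x = 500 − 0.97(500 − 0.59x), giving x(1 − 0.59·0.97) = 500(1 − 0.97).
So x = 500 × 0.03 / 0.4277 ≈ 35.0713, and the seller receives 500 − x ≈ 464.9287.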